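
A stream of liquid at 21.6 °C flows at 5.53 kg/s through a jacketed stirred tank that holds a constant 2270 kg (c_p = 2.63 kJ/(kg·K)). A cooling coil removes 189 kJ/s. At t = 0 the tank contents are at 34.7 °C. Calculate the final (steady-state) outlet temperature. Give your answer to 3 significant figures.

8.60 °C

M c_p dT/dt = ṁ c_p (T_in − T) − Q̇.
At steady state dT/dt = 0 ⇒ T_ss = T_in − Q̇/(ṁ c_p) = 21.6 − 189/(5.53·2.63) = 8.6049 °C.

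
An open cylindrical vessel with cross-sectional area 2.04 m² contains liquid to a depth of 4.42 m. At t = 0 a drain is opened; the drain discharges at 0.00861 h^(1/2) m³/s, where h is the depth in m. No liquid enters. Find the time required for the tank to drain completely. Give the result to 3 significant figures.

996 s

With no inflow, A dh/dt = −0.00861 √h.
This is separable: 2 d(√h)/dt = −0.00861/A, so √h = √h₀ − (0.00861/(2A)) t.
Tank is empty when √h = 0: t_empty = 2A√h₀/0.00861.
t_empty = 2·2.04·√4.42/0.00861 = 4.0800·2.1024/0.00861 = 996.25 s.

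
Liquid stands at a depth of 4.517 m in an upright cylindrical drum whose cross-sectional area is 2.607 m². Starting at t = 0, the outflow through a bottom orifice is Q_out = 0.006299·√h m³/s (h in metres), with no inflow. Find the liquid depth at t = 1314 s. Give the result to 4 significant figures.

A dh/dt = −Q_out = −0.006299 √h.
∫ h^(−1/2) dh = −(0.006299/A) ∫ dt, giving 2√h = 2√h₀ − (0.006299/A) t.
√h = √4.517 − 0.006299·1314/(2·2.607) = 2.12532 − 1.58743 = 0.537889.
h = 0.537889² = 0.289324 m.

0.2893 m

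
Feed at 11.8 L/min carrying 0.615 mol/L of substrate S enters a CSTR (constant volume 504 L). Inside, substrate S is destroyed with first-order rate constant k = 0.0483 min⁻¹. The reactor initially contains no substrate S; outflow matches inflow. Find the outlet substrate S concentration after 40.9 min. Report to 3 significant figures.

0.190 mol/L

Species balance: V dC/dt = Q C_in − Q C − k V C.
dC/dt = (Q/V) C_in − (Q/V + k) C; effective rate a = Q/V + k = 0.023413 + 0.0483 = 0.071713 min⁻¹.
C_ss = Q C_in/(Q + kV) = 0.20078 mol/L; C(t) = C_ss + (C₀ − C_ss) e^(−a t).
C(40.9) = 0.20078 + (-0.20078)·e^(−0.071713·40.9) = 0.20078 + (-0.20078)·0.053234 = 0.19010 mol/L.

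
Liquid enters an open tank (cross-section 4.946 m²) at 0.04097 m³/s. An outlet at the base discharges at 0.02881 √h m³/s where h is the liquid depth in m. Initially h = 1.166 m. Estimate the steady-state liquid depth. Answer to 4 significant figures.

2.022 m

Mass balance (ρ constant): A dh/dt = Q_in − 0.02881 √h. At steady state dh/dt = 0:
Q_in = 0.02881 √h_ss ⇒ √h_ss = 0.04097/0.02881 = 1.42208.
h_ss = 1.42208² = 2.02230 m. (Since h₀ = 1.166 m < h_ss, the level will rise toward this value.)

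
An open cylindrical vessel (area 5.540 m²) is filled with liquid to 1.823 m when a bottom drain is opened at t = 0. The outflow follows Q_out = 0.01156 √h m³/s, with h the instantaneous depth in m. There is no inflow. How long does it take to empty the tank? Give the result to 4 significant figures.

1294 s

Unsteady balance on liquid volume: A dh/dt = −0.01156 √h.
Separate and integrate: 2(√h − √h₀) = −(0.01156/A) t.
Tank is empty when √h = 0: t_empty = 2A√h₀/0.01156.
t_empty = 2·5.540·√1.823/0.01156 = 11.0800·1.35019/0.01156 = 1294.12 s.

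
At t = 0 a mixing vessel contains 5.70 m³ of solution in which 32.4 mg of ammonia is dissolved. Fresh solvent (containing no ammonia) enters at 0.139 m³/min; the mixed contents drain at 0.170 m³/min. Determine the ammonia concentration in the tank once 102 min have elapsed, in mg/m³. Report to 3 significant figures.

Total volume: dV/dt = Q_in − Q_out = -0.031000 m³/min, so V(t) = 5.70 − 0.031000 t and V(102) = 2.5380 m³.
No ammonia enters, so dm/dt = −Q_out · (m/V).
dm/m = −Q_out dt/(V₀ − 0.031000 t); integrating gives ln(m/m₀) = −(Q_out/(Q_in−Q_out)) ln(V/V₀).
m = m₀ (V₀/V)^(Q_out/(Q_in−Q_out)) = 32.4 × (5.70/2.5380)^(-5.4839) = 0.38336 mg.
C = m/V = 0.38336/2.5380 = 0.15105 mg/m³.

0.151 mg/m³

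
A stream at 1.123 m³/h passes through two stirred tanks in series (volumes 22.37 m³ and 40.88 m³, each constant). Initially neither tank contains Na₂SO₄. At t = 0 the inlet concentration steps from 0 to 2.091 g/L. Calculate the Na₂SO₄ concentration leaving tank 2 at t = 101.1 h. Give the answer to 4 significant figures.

Each tank obeys Vᵢ dCᵢ/dt = Q(Cᵢ₋₁ − Cᵢ), so τᵢ = Vᵢ/Q.
τ₁ = 22.37/1.123 = 19.9199 h; τ₂ = 40.88/1.123 = 36.4025 h.
Solving the cascade with C₁(0)=C₂(0)=0 gives C₂(t) = C_in[1 − (τ₁ e^(−t/τ₁) − τ₂ e^(−t/τ₂))/(τ₁ − τ₂)].
At t = 101.1: e^(−t/τ₁) = 0.00624898, e^(−t/τ₂) = 0.0622073.
C₂ = 2.091·[1 − (19.9199·0.00624898 − 36.4025·0.0622073)/(-16.4826)] = 2.091·0.870165 = 1.81951 g/L.

1.820 g/L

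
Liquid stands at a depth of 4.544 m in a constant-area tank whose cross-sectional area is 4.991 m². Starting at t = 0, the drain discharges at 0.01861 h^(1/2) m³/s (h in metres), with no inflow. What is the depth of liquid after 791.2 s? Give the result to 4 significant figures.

0.4311 m

With no inflow, A dh/dt = −0.01861 √h.
∫ h^(−1/2) dh = −(0.01861/A) ∫ dt, giving 2√h = 2√h₀ − (0.01861/A) t.
√h = √4.544 − 0.01861·791.2/(2·4.991) = 2.13167 − 1.47508 = 0.656588.
h = 0.656588² = 0.431107 m.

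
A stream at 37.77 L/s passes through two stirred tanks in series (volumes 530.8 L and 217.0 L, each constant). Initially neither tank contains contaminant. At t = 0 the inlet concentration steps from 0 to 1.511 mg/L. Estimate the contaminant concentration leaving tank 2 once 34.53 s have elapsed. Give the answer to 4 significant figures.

1.295 mg/L

Species balance on tank i: dCᵢ/dt = (Cᵢ₋₁ − Cᵢ)/τᵢ with τᵢ = Vᵢ/Q.
τ₁ = 530.8/37.77 = 14.0535 s; τ₂ = 217.0/37.77 = 5.74530 s.
Solving the cascade with C₁(0)=C₂(0)=0 gives C₂(t) = C_in[1 − (τ₁ e^(−t/τ₁) − τ₂ e^(−t/τ₂))/(τ₁ − τ₂)].
At t = 34.53: e^(−t/τ₁) = 0.0856880, e^(−t/τ₂) = 0.00245377.
C₂ = 1.511·[1 − (14.0535·0.0856880 − 5.74530·0.00245377)/(8.30818)] = 1.511·0.856754 = 1.29455 mg/L.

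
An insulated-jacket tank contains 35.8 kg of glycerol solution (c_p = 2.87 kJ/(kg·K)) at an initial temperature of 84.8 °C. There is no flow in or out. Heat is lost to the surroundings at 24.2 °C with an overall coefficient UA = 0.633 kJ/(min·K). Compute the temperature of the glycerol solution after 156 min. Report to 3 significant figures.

47.4 °C

Lumped-capacitance energy balance: M c_p dT/dt = UA(T_amb − T).
dT/dt = (T_ss − T)/τ with T_ss = T_amb = 24.200 °C, τ = M c_p/UA = 35.8·2.87/0.633 = 162.32 min.
Integrating: T(t) = T_ss + (T₀ − T_ss) e^(−t/τ).
T(156) = 24.200 + (60.600)·0.38248 = 47.378 °C.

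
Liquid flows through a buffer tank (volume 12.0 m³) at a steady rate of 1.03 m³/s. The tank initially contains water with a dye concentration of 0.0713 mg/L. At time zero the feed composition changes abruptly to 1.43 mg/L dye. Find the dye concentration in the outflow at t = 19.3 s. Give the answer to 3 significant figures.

1.17 mg/L

Accumulation = in − out for the solute gives V dC/dt = Q(C_in − C).
Time constant τ = V/Q = 12.0/1.03 = 11.650 s.
Solution: C(t) = C_in + (C₀ − C_in) e^(−t/τ).
C(19.3) = 1.43 + (0.0713 − 1.43)·e^(−19.3/11.650) = 1.43 + (-1.3587)·0.19079 = 1.1708 mg/L.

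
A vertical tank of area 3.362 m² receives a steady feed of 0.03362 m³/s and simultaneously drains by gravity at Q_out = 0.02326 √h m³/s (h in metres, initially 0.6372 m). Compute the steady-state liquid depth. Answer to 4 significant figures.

2.089 m

Mass balance (ρ constant): A dh/dt = Q_in − 0.02326 √h. At steady state dh/dt = 0:
Q_in = 0.02326 √h_ss ⇒ √h_ss = 0.03362/0.02326 = 1.44540.
h_ss = 1.44540² = 2.08918 m. (Since h₀ = 0.6372 m < h_ss, the level will rise toward this value.)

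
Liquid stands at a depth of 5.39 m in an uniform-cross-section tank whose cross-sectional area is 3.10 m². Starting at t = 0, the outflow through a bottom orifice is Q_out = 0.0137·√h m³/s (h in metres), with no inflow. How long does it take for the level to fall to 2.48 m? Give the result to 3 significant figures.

A dh/dt = −Q_out = −0.0137 √h.
Separate and integrate: 2(√h − √h₀) = −(0.0137/A) t.
t = 2A(√h₀ − √h)/0.0137 = 2·3.10·(√5.39 − √2.48)/0.0137
  = 6.2000 × (2.3216 − 1.5748) / 0.0137 = 337.98 s.

338 s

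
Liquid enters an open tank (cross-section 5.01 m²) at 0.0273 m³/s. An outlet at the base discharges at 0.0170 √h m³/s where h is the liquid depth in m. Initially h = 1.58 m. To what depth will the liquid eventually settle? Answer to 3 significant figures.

2.58 m

A dh/dt = Q_in − 0.0170 √h. Steady state requires inflow = outflow:
Q_in = 0.0170 √h_ss ⇒ √h_ss = 0.0273/0.0170 = 1.6059.
h_ss = 1.6059² = 2.5789 m. (Since h₀ = 1.58 m < h_ss, the level will rise toward this value.)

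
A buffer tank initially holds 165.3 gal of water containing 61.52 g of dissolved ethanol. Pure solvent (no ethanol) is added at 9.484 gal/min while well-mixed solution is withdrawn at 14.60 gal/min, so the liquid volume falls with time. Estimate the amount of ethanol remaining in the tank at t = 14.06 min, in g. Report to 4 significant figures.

Let m(t) be the amount of ethanol. Volume: V(t) = V₀ + (Q_in − Q_out) t = 165.3 − 5.11600 t; V(14.06) = 93.3690 gal.
Species balance (pure solvent in): dm/dt = −Q_out · m/V(t).
dm/m = −Q_out dt/(V₀ − 5.11600 t); integrating gives ln(m/m₀) = −(Q_out/(Q_in−Q_out)) ln(V/V₀).
m = m₀ (V₀/V)^(Q_out/(Q_in−Q_out)) = 61.52 × (165.3/93.3690)^(-2.85379) = 12.0525 g.

12.05 g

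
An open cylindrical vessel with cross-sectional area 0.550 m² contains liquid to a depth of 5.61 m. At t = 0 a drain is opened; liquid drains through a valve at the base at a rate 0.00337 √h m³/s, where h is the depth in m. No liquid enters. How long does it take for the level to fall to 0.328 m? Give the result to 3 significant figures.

With no inflow, A dh/dt = −0.00337 √h.
This is separable: 2 d(√h)/dt = −0.00337/A, so √h = √h₀ − (0.00337/(2A)) t.
t = 2A(√h₀ − √h)/0.00337 = 2·0.550·(√5.61 − √0.328)/0.00337
  = 1.1000 × (2.3685 − 0.57271) / 0.00337 = 586.18 s.

586 s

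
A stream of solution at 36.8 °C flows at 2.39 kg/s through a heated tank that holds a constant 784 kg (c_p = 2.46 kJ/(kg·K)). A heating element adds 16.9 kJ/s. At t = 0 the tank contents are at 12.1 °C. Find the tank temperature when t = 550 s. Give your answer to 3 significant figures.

First-law balance (no shaft work): M c_p dT/dt = ṁ c_p (T_in − T) + 16.9.
τ = M/ṁ = 328.03 s; T_ss = T_in + Q̇/(ṁ c_p) = 36.8 + 16.9/(2.39·2.46) = 39.674 °C.
Integrating: T(t) = T_ss + (T₀ − T_ss) e^(−t/τ).
T(550) = 39.674 + (-27.574)·e^(−550/328.03) = 39.674 + (-27.574)·0.18700 = 34.518 °C.

34.5 °C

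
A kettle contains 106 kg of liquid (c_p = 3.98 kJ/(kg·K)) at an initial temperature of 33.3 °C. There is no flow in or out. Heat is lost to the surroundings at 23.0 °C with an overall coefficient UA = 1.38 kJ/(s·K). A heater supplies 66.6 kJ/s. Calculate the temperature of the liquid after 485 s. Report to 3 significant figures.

Lumped-capacitance energy balance: M c_p dT/dt = UA(T_amb − T) + Q̇.
dT/dt = (T_ss − T)/τ with T_ss = T_amb + Q̇/UA = 23.0 + 66.6/1.38 = 71.261 °C, τ = M c_p/UA = 106·3.98/1.38 = 305.71 s.
Solution: T(t) = T_ss + (T₀ − T_ss) e^(−t/τ).
T(485) = 71.261 + (-37.961)·0.20465 = 63.492 °C.

63.5 °C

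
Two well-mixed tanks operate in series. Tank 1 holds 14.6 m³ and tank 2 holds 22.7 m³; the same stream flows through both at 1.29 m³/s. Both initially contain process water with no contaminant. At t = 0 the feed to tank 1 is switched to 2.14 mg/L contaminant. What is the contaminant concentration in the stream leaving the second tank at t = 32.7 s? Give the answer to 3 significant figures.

1.42 mg/L

Time constants: τᵢ = Vᵢ/Q for each well-mixed tank.
τ₁ = 14.6/1.29 = 11.318 s; τ₂ = 22.7/1.29 = 17.597 s.
Tank 1: C₁ = C_in(1 − e^(−t/τ₁)). Tank 2 (τ₁ ≠ τ₂): C₂ = C_in[1 − (τ₁ e^(−t/τ₁) − τ₂ e^(−t/τ₂))/(τ₁ − τ₂)].
At t = 32.7: e^(−t/τ₁) = 0.055618, e^(−t/τ₂) = 0.15594.
C₂ = 2.14·[1 − (11.318·0.055618 − 17.597·0.15594)/(-6.2791)] = 2.14·0.66323 = 1.4193 mg/L.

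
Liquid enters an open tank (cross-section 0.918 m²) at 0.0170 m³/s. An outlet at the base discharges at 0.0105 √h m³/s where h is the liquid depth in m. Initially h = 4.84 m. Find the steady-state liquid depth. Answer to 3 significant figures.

2.62 m

Mass balance (ρ constant): A dh/dt = Q_in − 0.0105 √h. At steady state dh/dt = 0:
Q_in = 0.0105 √h_ss ⇒ √h_ss = 0.0170/0.0105 = 1.6190.
h_ss = 1.6190² = 2.6213 m. (Since h₀ = 4.84 m > h_ss, the level will fall toward this value.)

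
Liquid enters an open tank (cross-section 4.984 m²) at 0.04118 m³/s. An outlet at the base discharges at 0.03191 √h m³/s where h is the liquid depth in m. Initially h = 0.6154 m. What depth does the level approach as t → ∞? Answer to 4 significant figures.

1.665 m

Level balance: A dh/dt = 0.04118 − 0.03191 √h. Setting dh/dt = 0:
Q_in = 0.03191 √h_ss ⇒ √h_ss = 0.04118/0.03191 = 1.29050.
h_ss = 1.29050² = 1.66540 m. (Since h₀ = 0.6154 m < h_ss, the level will rise toward this value.)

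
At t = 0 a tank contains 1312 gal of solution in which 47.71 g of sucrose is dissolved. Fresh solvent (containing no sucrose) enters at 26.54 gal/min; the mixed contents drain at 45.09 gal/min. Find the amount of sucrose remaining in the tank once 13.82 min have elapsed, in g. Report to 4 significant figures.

Let m(t) be the amount of sucrose. Volume: V(t) = V₀ + (Q_in − Q_out) t = 1312 − 18.5500 t; V(13.82) = 1055.64 gal.
Species balance (pure solvent in): dm/dt = −Q_out · m/V(t).
dm/m = −Q_out dt/(V₀ − 18.5500 t); integrating gives ln(m/m₀) = −(Q_out/(Q_in−Q_out)) ln(V/V₀).
m = m₀ (V₀/V)^(Q_out/(Q_in−Q_out)) = 47.71 × (1312/1055.64)^(-2.43073) = 28.1257 g.

28.13 g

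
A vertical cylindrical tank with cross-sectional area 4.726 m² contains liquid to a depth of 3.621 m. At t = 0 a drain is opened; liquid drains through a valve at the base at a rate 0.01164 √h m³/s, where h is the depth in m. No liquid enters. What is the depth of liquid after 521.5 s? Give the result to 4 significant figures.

1.589 m

Volume balance on the tank: A dh/dt = −0.01164 √h.
This is separable: 2 d(√h)/dt = −0.01164/A, so √h = √h₀ − (0.01164/(2A)) t.
√h = √3.621 − 0.01164·521.5/(2·4.726) = 1.90289 − 0.642220 = 1.26067.
h = 1.26067² = 1.58930 m.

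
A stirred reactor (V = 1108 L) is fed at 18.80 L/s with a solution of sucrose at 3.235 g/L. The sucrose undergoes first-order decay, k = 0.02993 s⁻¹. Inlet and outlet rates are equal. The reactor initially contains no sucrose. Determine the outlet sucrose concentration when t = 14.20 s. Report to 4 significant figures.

0.5691 g/L

Species balance: V dC/dt = Q C_in − Q C − k V C.
This is linear with rate a = Q/V + k = 0.0468975 s⁻¹.
C_ss = Q C_in/(Q + kV) = 1.17042 g/L; C(t) = C_ss + (C₀ − C_ss) e^(−a t).
C(14.20) = 1.17042 + (-1.17042)·e^(−0.0468975·14.20) = 1.17042 + (-1.17042)·0.513788 = 0.569073 g/L.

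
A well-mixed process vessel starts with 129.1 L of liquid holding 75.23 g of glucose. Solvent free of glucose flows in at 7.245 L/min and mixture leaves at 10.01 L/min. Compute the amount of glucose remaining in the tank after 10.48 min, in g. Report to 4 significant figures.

Let m(t) be the amount of glucose. Volume: V(t) = V₀ + (Q_in − Q_out) t = 129.1 − 2.76500 t; V(10.48) = 100.123 L.
Species balance (pure solvent in): dm/dt = −Q_out · m/V(t).
Separate: dm/m = −Q_out dt/V(t) ⇒ ln(m/m₀) = −(Q_out/(Q_in−Q_out)) ln(V/V₀).
m = m₀ (V₀/V)^(Q_out/(Q_in−Q_out)) = 75.23 × (129.1/100.123)^(-3.62025) = 29.9736 g.

29.97 g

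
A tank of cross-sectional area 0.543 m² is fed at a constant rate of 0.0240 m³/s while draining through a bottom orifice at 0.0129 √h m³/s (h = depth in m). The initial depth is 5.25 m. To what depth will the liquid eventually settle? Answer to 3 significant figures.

A dh/dt = Q_in − 0.0129 √h. Steady state requires inflow = outflow:
Q_in = 0.0129 √h_ss ⇒ √h_ss = 0.0240/0.0129 = 1.8605.
h_ss = 1.8605² = 3.4613 m. (Since h₀ = 5.25 m > h_ss, the level will fall toward this value.)

3.46 m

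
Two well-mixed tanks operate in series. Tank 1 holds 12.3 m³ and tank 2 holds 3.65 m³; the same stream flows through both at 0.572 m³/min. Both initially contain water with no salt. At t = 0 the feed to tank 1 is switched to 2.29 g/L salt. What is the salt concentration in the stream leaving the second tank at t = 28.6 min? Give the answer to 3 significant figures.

Time constants: τᵢ = Vᵢ/Q for each well-mixed tank.
τ₁ = 12.3/0.572 = 21.503 min; τ₂ = 3.65/0.572 = 6.3811 min.
Solving the cascade with C₁(0)=C₂(0)=0 gives C₂(t) = C_in[1 − (τ₁ e^(−t/τ₁) − τ₂ e^(−t/τ₂))/(τ₁ − τ₂)].
At t = 28.6: e^(−t/τ₁) = 0.26447, e^(−t/τ₂) = 0.011311.
C₂ = 2.29·[1 − (21.503·0.26447 − 6.3811·0.011311)/(15.122)] = 2.29·0.62870 = 1.4397 g/L.

1.44 g/L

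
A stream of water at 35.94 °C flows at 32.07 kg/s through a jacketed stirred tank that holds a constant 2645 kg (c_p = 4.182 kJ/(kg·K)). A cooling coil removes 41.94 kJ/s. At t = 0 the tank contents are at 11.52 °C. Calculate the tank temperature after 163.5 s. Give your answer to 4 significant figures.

32.31 °C

Heat balance on the well-mixed liquid: M c_p dT/dt = ṁ c_p (T_in − T) − 41.94.
τ = M/ṁ = 82.4758 s; T_ss = T_in − Q̇/(ṁ c_p) = 35.94 − 41.94/(32.07·4.182) = 35.6273 °C.
Integrating: T(t) = T_ss + (T₀ − T_ss) e^(−t/τ).
T(163.5) = 35.6273 + (-24.1073)·e^(−163.5/82.4758) = 35.6273 + (-24.1073)·0.137738 = 32.3068 °C.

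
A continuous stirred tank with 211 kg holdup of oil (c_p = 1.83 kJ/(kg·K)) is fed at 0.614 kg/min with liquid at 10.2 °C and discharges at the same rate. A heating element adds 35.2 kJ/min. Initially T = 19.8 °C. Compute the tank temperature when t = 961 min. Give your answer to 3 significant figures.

First-law balance (no shaft work): M c_p dT/dt = ṁ c_p (T_in − T) + 35.2.
τ = M/ṁ = 343.65 min; T_ss = T_in + Q̇/(ṁ c_p) = 10.2 + 35.2/(0.614·1.83) = 41.527 °C.
Integrating: T(t) = T_ss + (T₀ − T_ss) e^(−t/τ).
T(961) = 41.527 + (-21.727)·e^(−961/343.65) = 41.527 + (-21.727)·0.061025 = 40.201 °C.

40.2 °C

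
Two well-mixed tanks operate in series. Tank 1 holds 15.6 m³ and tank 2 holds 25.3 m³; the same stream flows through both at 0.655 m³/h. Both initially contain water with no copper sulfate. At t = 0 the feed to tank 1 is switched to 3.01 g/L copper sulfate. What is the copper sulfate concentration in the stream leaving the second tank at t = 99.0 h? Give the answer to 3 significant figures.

Time constants: τᵢ = Vᵢ/Q for each well-mixed tank.
τ₁ = 15.6/0.655 = 23.817 h; τ₂ = 25.3/0.655 = 38.626 h.
Tank 1: C₁ = C_in(1 − e^(−t/τ₁)). Tank 2 (τ₁ ≠ τ₂): C₂ = C_in[1 − (τ₁ e^(−t/τ₁) − τ₂ e^(−t/τ₂))/(τ₁ − τ₂)].
At t = 99.0: e^(−t/τ₁) = 0.015659, e^(−t/τ₂) = 0.077070.
C₂ = 3.01·[1 − (23.817·0.015659 − 38.626·0.077070)/(-14.809)] = 3.01·0.82417 = 2.4807 g/L.

2.48 g/L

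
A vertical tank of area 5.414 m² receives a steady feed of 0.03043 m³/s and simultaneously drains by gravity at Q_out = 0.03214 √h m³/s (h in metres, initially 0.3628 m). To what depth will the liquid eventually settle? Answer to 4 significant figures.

Accumulation of liquid (constant cross-section A): A dh/dt = Q_in − 0.03214 √h. At steady state dh/dt = 0:
Q_in = 0.03214 √h_ss ⇒ √h_ss = 0.03043/0.03214 = 0.946795.
h_ss = 0.946795² = 0.896421 m. (Since h₀ = 0.3628 m < h_ss, the level will rise toward this value.)

0.8964 m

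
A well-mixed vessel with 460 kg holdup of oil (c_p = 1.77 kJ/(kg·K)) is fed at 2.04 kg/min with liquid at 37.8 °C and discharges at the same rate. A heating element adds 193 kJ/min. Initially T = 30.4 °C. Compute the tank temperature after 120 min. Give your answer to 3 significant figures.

55.5 °C

Unsteady energy balance on the tank contents: M c_p dT/dt = ṁ c_p (T_in − T) + 193.
Rearrange: dT/dt = (T_ss − T)/τ with τ = M/ṁ = 225.49 min and T_ss = T_in + Q̇/(ṁ c_p) = 91.251 °C.
T approaches T_ss exponentially: T(t) = T_ss + (T₀ − T_ss) e^(−t/τ).
T(120) = 91.251 + (-60.851)·e^(−120/225.49) = 91.251 + (-60.851)·0.58733 = 55.511 °C.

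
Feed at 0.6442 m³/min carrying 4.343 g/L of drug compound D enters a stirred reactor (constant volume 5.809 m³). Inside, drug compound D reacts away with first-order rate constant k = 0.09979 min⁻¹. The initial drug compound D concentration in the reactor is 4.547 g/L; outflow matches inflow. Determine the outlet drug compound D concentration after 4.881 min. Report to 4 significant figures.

Species balance: V dC/dt = Q C_in − Q C − k V C.
dC/dt = (Q/V) C_in − (Q/V + k) C; effective rate a = Q/V + k = 0.110897 + 0.09979 = 0.210687 min⁻¹.
C_ss = Q C_in/(Q + kV) = 2.28598 g/L; C(t) = C_ss + (C₀ − C_ss) e^(−a t).
C(4.881) = 2.28598 + (2.26102)·e^(−0.210687·4.881) = 2.28598 + (2.26102)·0.357592 = 3.09450 g/L.

3.095 g/L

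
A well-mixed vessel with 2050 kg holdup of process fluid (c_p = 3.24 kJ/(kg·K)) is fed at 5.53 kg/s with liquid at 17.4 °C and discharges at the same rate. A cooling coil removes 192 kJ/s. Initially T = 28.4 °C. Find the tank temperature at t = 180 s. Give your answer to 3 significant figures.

20.0 °C

Heat balance on the well-mixed liquid: M c_p dT/dt = ṁ c_p (T_in − T) − 192.
τ = M/ṁ = 370.71 s; T_ss = T_in − Q̇/(ṁ c_p) = 17.4 − 192/(5.53·3.24) = 6.6840 °C.
Integrating: T(t) = T_ss + (T₀ − T_ss) e^(−t/τ).
T(180) = 6.6840 + (21.716)·e^(−180/370.71) = 6.6840 + (21.716)·0.61535 = 20.047 °C.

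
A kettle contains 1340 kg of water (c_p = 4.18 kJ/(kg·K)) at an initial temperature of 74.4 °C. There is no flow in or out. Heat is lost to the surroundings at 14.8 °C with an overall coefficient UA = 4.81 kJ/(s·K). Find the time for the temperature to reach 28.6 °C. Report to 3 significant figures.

Lumped-capacitance energy balance: M c_p dT/dt = UA(T_amb − T).
τ = M c_p/UA = 1164.5 s; T_ss = T_amb = 14.800 °C.
T(t) = T_ss + (T₀ − T_ss)e^(−t/τ); set T = 28.6:
t = −τ ln[(T − T_ss)/(T₀ − T_ss)] = −1164.5 · ln(0.23154) = 1703.6 s.

1700 s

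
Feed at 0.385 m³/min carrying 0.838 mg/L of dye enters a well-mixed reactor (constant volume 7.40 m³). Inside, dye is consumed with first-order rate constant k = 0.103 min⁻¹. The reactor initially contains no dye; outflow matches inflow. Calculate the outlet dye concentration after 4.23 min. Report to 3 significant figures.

0.135 mg/L

Species balance: V dC/dt = Q C_in − Q C − k V C.
This is linear with rate a = Q/V + k = 0.15503 min⁻¹.
C_ss = Q C_in/(Q + kV) = 0.28123 mg/L; C(t) = C_ss + (C₀ − C_ss) e^(−a t).
C(4.23) = 0.28123 + (-0.28123)·e^(−0.15503·4.23) = 0.28123 + (-0.28123)·0.51905 = 0.13526 mg/L.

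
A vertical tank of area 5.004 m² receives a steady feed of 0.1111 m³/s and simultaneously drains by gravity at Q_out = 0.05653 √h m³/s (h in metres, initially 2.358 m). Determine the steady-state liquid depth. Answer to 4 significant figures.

Level balance: A dh/dt = 0.1111 − 0.05653 √h. Setting dh/dt = 0:
Q_in = 0.05653 √h_ss ⇒ √h_ss = 0.1111/0.05653 = 1.96533.
h_ss = 1.96533² = 3.86251 m. (Since h₀ = 2.358 m < h_ss, the level will rise toward this value.)

3.863 m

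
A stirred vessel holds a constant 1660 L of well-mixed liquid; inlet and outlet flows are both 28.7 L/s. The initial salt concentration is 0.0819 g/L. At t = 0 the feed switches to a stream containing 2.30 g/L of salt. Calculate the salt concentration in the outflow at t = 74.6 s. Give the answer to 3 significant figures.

Accumulation = in − out for the solute gives V dC/dt = Q(C_in − C).
Time constant τ = V/Q = 1660/28.7 = 57.840 s.
This is linear first-order; C(t) = C_in + (C₀ − C_in) e^(−t/τ).
C(74.6) = 2.30 + (0.0819 − 2.30)·e^(−74.6/57.840) = 2.30 + (-2.2181)·0.27533 = 1.6893 g/L.

1.69 g/L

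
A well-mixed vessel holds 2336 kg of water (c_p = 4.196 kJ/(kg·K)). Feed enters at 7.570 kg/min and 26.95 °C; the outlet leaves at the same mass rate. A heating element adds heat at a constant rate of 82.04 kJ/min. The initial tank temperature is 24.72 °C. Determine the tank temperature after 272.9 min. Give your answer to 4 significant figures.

27.55 °C

M c_p dT/dt = ṁ c_p (T_in − T) + Q̇.
Rearrange: dT/dt = (T_ss − T)/τ with τ = M/ṁ = 308.587 min and T_ss = T_in + Q̇/(ṁ c_p) = 29.5328 °C.
Solution: T(t) = T_ss + (T₀ − T_ss) e^(−t/τ).
T(272.9) = 29.5328 + (-4.81282)·e^(−272.9/308.587) = 29.5328 + (-4.81282)·0.412981 = 27.5452 °C.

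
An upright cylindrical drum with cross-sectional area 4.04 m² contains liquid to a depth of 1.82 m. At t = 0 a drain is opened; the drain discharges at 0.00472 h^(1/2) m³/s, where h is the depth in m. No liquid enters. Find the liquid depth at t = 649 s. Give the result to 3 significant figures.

Accumulation of liquid (constant cross-section A): A dh/dt = −0.00472 √h.
Separate and integrate: 2(√h − √h₀) = −(0.00472/A) t.
√h = √1.82 − 0.00472·649/(2·4.04) = 1.3491 − 0.37912 = 0.96995.
h = 0.96995² = 0.94081 m.

0.941 m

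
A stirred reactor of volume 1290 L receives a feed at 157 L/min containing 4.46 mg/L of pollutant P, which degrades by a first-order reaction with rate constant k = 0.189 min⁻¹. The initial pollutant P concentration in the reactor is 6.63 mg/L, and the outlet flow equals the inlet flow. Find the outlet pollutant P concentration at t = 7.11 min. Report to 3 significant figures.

2.28 mg/L

Species balance: V dC/dt = Q C_in − Q C − k V C.
dC/dt = (Q/V) C_in − (Q/V + k) C; effective rate a = Q/V + k = 0.12171 + 0.189 = 0.31071 min⁻¹.
C_ss = Q C_in/(Q + kV) = 1.7470 mg/L; C(t) = C_ss + (C₀ − C_ss) e^(−a t).
C(7.11) = 1.7470 + (4.8830)·e^(−0.31071·7.11) = 1.7470 + (4.8830)·0.10980 = 2.2832 mg/L.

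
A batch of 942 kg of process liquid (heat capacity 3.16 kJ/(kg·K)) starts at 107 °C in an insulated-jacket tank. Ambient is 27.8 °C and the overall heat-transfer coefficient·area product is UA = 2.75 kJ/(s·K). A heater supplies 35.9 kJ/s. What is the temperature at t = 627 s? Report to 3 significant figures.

First-law balance (no shaft work): M c_p dT/dt = −UA(T − T_amb) + Q̇.
dT/dt = (T_ss − T)/τ with T_ss = T_amb + Q̇/UA = 27.8 + 35.9/2.75 = 40.855 °C, τ = M c_p/UA = 942·3.16/2.75 = 1082.4 s.
This is linear first-order; T(t) = T_ss + (T₀ − T_ss) e^(−t/τ).
T(627) = 40.855 + (66.145)·0.56032 = 77.917 °C.

77.9 °C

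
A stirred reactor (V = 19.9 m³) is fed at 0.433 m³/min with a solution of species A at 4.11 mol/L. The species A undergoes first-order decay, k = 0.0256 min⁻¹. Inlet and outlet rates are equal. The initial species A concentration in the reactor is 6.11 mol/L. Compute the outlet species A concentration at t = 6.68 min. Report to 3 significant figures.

Accumulation = in − out − consumed: V dC/dt = Q C_in − Q C − k V C.
This is linear with rate a = Q/V + k = 0.047359 min⁻¹.
C_ss = Q C_in/(Q + kV) = 1.8883 mol/L; C(t) = C_ss + (C₀ − C_ss) e^(−a t).
C(6.68) = 1.8883 + (4.2217)·e^(−0.047359·6.68) = 1.8883 + (4.2217)·0.72880 = 4.9651 mol/L.

4.97 mol/L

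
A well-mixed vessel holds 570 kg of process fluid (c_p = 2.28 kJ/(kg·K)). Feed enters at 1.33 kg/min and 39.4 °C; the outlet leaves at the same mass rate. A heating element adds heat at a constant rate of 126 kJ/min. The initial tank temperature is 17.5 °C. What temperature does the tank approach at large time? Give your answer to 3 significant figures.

Heat balance on the well-mixed liquid: M c_p dT/dt = ṁ c_p (T_in − T) + 126.
At steady state dT/dt = 0 ⇒ T_ss = T_in + Q̇/(ṁ c_p) = 39.4 + 126/(1.33·2.28) = 80.951 °C.

81.0 °C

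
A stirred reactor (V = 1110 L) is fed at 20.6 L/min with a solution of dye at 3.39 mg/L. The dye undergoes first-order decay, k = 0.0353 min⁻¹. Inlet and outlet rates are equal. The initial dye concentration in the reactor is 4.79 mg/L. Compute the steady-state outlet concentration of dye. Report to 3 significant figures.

1.17 mg/L

Accumulation = in − out − consumed: V dC/dt = Q C_in − Q C − k V C.
Steady state (dC/dt = 0): C_ss = Q C_in/(Q + kV) = C_in/(1 + kV/Q).
C_ss = 20.6·3.39/(20.6 + 0.0353·1110) = 69.834/59.783 = 1.1681 mg/L.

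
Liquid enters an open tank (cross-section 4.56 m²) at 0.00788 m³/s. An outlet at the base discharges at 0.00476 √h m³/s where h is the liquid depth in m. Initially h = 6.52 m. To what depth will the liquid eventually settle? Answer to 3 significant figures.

Unsteady balance on liquid volume: A dh/dt = Q_in − 0.00476 √h. At steady state dh/dt = 0:
Q_in = 0.00476 √h_ss ⇒ √h_ss = 0.00788/0.00476 = 1.6555.
h_ss = 1.6555² = 2.7406 m. (Since h₀ = 6.52 m > h_ss, the level will fall toward this value.)

2.74 m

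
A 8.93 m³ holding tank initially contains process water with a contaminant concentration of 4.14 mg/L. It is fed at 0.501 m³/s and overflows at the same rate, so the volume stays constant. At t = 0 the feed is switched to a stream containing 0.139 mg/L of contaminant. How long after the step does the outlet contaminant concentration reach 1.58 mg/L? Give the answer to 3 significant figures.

18.2 s

Species balance: V dC/dt = Q(C_in − C) ⇒ τ = V/Q = 17.824 s.
C(t) = C_in + (C₀ − C_in) e^(−t/τ). Set C = 1.58 and solve for t:
e^(−t/τ) = (C − C_in)/(C₀ − C_in) = (1.58 − 0.139)/(4.14 − 0.139) = 0.36016
t = −τ ln(…) = 17.824 × 1.0212 = 18.202 s.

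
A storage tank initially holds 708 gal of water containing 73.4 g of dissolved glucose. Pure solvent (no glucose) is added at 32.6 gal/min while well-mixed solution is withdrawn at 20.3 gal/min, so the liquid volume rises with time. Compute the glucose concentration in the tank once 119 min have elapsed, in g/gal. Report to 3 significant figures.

Let m(t) be the amount of glucose. Volume: V(t) = V₀ + (Q_in − Q_out) t = 708 + 12.300 t; V(119) = 2171.7 gal.
No glucose enters, so dm/dt = −Q_out · (m/V).
Separate: dm/m = −Q_out dt/V(t) ⇒ ln(m/m₀) = −(Q_out/(Q_in−Q_out)) ln(V/V₀).
m = m₀ (V₀/V)^(Q_out/(Q_in−Q_out)) = 73.4 × (708/2171.7)^(1.6504) = 11.543 g.
C = m/V = 11.543/2171.7 = 0.0053154 g/gal.

0.00532 g/gal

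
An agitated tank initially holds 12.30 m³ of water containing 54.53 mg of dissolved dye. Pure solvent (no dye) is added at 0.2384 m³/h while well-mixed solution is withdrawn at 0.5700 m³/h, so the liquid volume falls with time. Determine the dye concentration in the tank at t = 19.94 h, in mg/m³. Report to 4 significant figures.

Let m(t) be the amount of dye. Volume: V(t) = V₀ + (Q_in − Q_out) t = 12.30 − 0.331600 t; V(19.94) = 5.68790 m³.
Species balance (pure solvent in): dm/dt = −Q_out · m/V(t).
dm/m = −Q_out dt/(V₀ − 0.331600 t); integrating gives ln(m/m₀) = −(Q_out/(Q_in−Q_out)) ln(V/V₀).
m = m₀ (V₀/V)^(Q_out/(Q_in−Q_out)) = 54.53 × (12.30/5.68790)^(-1.71894) = 14.4834 mg.
C = m/V = 14.4834/5.68790 = 2.54636 mg/m³.

2.546 mg/m³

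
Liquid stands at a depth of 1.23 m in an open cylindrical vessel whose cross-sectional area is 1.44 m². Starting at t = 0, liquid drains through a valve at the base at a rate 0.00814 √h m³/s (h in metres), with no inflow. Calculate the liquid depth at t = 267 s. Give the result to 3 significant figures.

0.126 m

With no inflow, A dh/dt = −0.00814 √h.
This is separable: 2 d(√h)/dt = −0.00814/A, so √h = √h₀ − (0.00814/(2A)) t.
√h = √1.23 − 0.00814·267/(2·1.44) = 1.1091 − 0.75465 = 0.35441.
h = 0.35441² = 0.12560 m.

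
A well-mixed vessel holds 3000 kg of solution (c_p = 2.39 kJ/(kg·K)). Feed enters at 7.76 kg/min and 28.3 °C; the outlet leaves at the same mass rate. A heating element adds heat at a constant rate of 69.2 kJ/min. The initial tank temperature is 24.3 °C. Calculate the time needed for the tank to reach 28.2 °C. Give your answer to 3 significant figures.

271 min

Energy balance: M c_p dT/dt = ṁ c_p (T_in − T) + 69.2.
τ = M/ṁ = 386.60 min; T_ss = T_in + Q̇/(ṁ c_p) = 32.031 °C.
T(t) = T_ss + (T₀ − T_ss) e^(−t/τ). Set T = 28.2:
e^(−t/τ) = (28.2 − 32.031)/(24.3 − 32.031) = 0.49555
t = −386.60 · ln(0.49555) = 271.43 min.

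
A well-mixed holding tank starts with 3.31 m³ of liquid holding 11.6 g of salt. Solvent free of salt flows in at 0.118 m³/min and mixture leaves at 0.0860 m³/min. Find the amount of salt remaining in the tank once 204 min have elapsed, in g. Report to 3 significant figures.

Let m(t) be the amount of salt. Volume: V(t) = V₀ + (Q_in − Q_out) t = 3.31 + 0.032000 t; V(204) = 9.8380 m³.
Species balance (pure solvent in): dm/dt = −Q_out · m/V(t).
dm/m = −Q_out dt/(V₀ + 0.032000 t); integrating gives ln(m/m₀) = −(Q_out/(Q_in−Q_out)) ln(V/V₀).
m = m₀ (V₀/V)^(Q_out/(Q_in−Q_out)) = 11.6 × (3.31/9.8380)^(2.6875) = 0.62095 g.

0.621 g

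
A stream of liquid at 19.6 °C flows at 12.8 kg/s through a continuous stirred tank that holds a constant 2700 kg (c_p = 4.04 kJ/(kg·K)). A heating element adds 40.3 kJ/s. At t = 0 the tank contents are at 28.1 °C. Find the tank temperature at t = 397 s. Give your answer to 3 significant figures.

21.6 °C

M c_p dT/dt = ṁ c_p (T_in − T) + Q̇.
τ = M/ṁ = 210.94 s; T_ss = T_in + Q̇/(ṁ c_p) = 19.6 + 40.3/(12.8·4.04) = 20.379 °C.
Integrating: T(t) = T_ss + (T₀ − T_ss) e^(−t/τ).
T(397) = 20.379 + (7.7207)·e^(−397/210.94) = 20.379 + (7.7207)·0.15227 = 21.555 °C.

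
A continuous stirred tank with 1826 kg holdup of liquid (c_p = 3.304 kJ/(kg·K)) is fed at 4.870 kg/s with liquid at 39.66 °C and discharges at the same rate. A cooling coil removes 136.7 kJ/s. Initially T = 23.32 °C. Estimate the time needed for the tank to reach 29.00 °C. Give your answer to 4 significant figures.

482.8 s

First-law balance (no shaft work): M c_p dT/dt = ṁ c_p (T_in − T) − 136.7.
τ = M/ṁ = 374.949 s; T_ss = T_in − Q̇/(ṁ c_p) = 31.1643 °C.
T(t) = T_ss + (T₀ − T_ss) e^(−t/τ). Set T = 29.00:
e^(−t/τ) = (29.00 − 31.1643)/(23.32 − 31.1643) = 0.275907
t = −374.949 · ln(0.275907) = 482.819 s.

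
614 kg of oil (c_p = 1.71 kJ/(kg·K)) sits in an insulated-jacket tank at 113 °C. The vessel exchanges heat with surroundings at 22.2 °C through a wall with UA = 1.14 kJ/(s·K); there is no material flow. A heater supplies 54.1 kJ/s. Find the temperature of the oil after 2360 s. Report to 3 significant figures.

73.0 °C

M c_p dT/dt = −UA(T − T_amb) + Q̇.
dT/dt = (T_ss − T)/τ with T_ss = T_amb + Q̇/UA = 22.2 + 54.1/1.14 = 69.656 °C, τ = M c_p/UA = 614·1.71/1.14 = 921.00 s.
This is linear first-order; T(t) = T_ss + (T₀ − T_ss) e^(−t/τ).
T(2360) = 69.656 + (43.344)·0.077117 = 72.999 °C.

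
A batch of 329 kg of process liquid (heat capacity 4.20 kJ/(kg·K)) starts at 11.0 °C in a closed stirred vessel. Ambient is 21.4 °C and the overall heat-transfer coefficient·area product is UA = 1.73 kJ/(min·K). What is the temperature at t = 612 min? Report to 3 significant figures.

16.6 °C

Lumped-capacitance energy balance: M c_p dT/dt = UA(T_amb − T).
dT/dt = (T_ss − T)/τ with T_ss = T_amb = 21.400 °C, τ = M c_p/UA = 329·4.20/1.73 = 798.73 min.
Solution: T(t) = T_ss + (T₀ − T_ss) e^(−t/τ).
T(612) = 21.400 + (-10.400)·0.46477 = 16.566 °C.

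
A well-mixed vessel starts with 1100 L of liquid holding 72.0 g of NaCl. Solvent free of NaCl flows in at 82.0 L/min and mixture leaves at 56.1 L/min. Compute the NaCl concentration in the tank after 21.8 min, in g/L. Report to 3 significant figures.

0.0176 g/L

Total volume: dV/dt = Q_in − Q_out = 25.900 L/min, so V(t) = 1100 + 25.900 t and V(21.8) = 1664.6 L.
Species balance (pure solvent in): dm/dt = −Q_out · m/V(t).
Separate: dm/m = −Q_out dt/V(t) ⇒ ln(m/m₀) = −(Q_out/(Q_in−Q_out)) ln(V/V₀).
m = m₀ (V₀/V)^(Q_out/(Q_in−Q_out)) = 72.0 × (1100/1664.6)^(2.1660) = 29.351 g.
C = m/V = 29.351/1664.6 = 0.017632 g/L.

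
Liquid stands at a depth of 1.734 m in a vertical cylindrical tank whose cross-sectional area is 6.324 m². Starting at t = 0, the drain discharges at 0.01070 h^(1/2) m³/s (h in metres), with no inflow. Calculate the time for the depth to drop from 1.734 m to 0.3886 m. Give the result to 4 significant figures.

819.7 s

A dh/dt = −Q_out = −0.01070 √h.
Separate and integrate: 2(√h − √h₀) = −(0.01070/A) t.
t = 2A(√h₀ − √h)/0.01070 = 2·6.324·(√1.734 − √0.3886)/0.01070
  = 12.6480 × (1.31681 − 0.623378) / 0.01070 = 819.681 s.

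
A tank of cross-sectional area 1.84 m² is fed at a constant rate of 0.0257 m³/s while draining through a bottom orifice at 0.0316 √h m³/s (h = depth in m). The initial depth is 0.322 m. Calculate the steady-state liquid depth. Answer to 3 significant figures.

Level balance: A dh/dt = 0.0257 − 0.0316 √h. Setting dh/dt = 0:
Q_in = 0.0316 √h_ss ⇒ √h_ss = 0.0257/0.0316 = 0.81329.
h_ss = 0.81329² = 0.66144 m. (Since h₀ = 0.322 m < h_ss, the level will rise toward this value.)

0.661 m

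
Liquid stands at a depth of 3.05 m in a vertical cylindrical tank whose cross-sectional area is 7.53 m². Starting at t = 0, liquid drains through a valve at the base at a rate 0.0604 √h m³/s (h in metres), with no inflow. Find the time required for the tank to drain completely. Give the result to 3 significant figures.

A dh/dt = −Q_out = −0.0604 √h.
Separate and integrate: 2(√h − √h₀) = −(0.0604/A) t.
Tank is empty when √h = 0: t_empty = 2A√h₀/0.0604.
t_empty = 2·7.53·√3.05/0.0604 = 15.060·1.7464/0.0604 = 435.45 s.

435 s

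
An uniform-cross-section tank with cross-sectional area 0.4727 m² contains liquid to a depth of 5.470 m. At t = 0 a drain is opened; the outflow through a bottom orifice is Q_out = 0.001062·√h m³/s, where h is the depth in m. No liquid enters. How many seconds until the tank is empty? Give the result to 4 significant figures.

2082 s

Volume balance on the tank: A dh/dt = −0.001062 √h.
∫ h^(−1/2) dh = −(0.001062/A) ∫ dt, giving 2√h = 2√h₀ − (0.001062/A) t.
Set h = 0: 2√h₀ = (0.001062/A) t_empty ⇒ t_empty = 2A√h₀/0.001062.
t_empty = 2·0.4727·√5.470/0.001062 = 0.945400·2.33880/0.001062 = 2082.02 s.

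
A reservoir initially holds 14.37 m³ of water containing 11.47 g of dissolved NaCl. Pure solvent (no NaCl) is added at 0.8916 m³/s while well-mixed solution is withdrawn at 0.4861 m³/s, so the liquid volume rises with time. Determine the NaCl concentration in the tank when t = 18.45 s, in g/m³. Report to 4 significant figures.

Let m(t) be the amount of NaCl. Volume: V(t) = V₀ + (Q_in − Q_out) t = 14.37 + 0.405500 t; V(18.45) = 21.8515 m³.
No NaCl enters, so dm/dt = −Q_out · (m/V).
dm/m = −Q_out dt/(V₀ + 0.405500 t); integrating gives ln(m/m₀) = −(Q_out/(Q_in−Q_out)) ln(V/V₀).
m = m₀ (V₀/V)^(Q_out/(Q_in−Q_out)) = 11.47 × (14.37/21.8515)^(1.19877) = 6.93999 g.
C = m/V = 6.93999/21.8515 = 0.317598 g/m³.

0.3176 g/m³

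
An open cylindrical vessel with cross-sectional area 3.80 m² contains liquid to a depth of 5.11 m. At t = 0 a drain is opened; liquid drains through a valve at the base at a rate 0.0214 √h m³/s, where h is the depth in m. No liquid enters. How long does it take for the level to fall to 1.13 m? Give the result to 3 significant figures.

A dh/dt = −Q_out = −0.0214 √h.
∫ h^(−1/2) dh = −(0.0214/A) ∫ dt, giving 2√h = 2√h₀ − (0.0214/A) t.
t = 2A(√h₀ − √h)/0.0214 = 2·3.80·(√5.11 − √1.13)/0.0214
  = 7.6000 × (2.2605 − 1.0630) / 0.0214 = 425.29 s.

425 s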